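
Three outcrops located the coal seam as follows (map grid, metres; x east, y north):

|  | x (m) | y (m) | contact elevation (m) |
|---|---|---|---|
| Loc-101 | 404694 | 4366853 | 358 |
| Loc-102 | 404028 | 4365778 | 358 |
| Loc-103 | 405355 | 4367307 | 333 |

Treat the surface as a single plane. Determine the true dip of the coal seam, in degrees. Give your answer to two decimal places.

4.43°

Two edge vectors: Loc-101→Loc-102 = (-666, -1075, 0), Loc-101→Loc-103 = (661, 454, -25).
Normal n = (Loc-101→Loc-102) × (Loc-101→Loc-103) = (26875, -16650, 408211).
So ∂z/∂x = −n_x/n_z = −0.06584 and ∂z/∂y = −n_y/n_z = 0.04079.
Gradient magnitude |∇z| = √(a² + b²) = √(0.00433 + 0.00166) = 0.07745.
True dip = arctan(0.07745) = 4.43°, dipping toward ESE (azimuth ≈ 122°).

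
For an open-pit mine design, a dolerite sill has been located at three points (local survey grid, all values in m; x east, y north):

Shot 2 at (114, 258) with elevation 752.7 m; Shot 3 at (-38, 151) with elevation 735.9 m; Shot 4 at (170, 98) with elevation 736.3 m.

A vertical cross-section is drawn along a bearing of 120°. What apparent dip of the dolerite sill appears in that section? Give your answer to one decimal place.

1.7°

Two edge vectors: Shot 2→Shot 3 = (-152, -107, -16.8), Shot 2→Shot 4 = (56, -160, -16.4).
Normal n = (Shot 2→Shot 3) × (Shot 2→Shot 4) = (-933.2, -3433.6, 30312).
So ∂z/∂x = −n_x/n_z = 0.03079 and ∂z/∂y = −n_y/n_z = 0.11328.
Unit vector along 120° is (sin 120°, cos 120°) = (0.8660, -0.5000).
Slope in that direction = a·(0.8660) + b·(-0.5000) = −0.02998.
Apparent dip = arctan|0.02998| = 1.7° (true dip is 6.7°, so apparent ≤ true as expected).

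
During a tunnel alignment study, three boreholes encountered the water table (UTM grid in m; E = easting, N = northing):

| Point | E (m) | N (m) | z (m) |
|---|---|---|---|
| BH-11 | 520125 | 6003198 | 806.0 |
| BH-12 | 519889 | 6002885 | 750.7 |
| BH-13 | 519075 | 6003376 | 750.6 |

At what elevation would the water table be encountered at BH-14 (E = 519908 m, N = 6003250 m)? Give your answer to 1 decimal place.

796.4 m

Two edge vectors: BH-11→BH-12 = (-236, -313, -55.3), BH-11→BH-13 = (-1050, 178, -55.4).
Normal n = (BH-11→BH-12) × (BH-11→BH-13) = (27183.6, 44990.6, -370658).
So ∂z/∂E = −n_x/n_z = 0.073338765 and ∂z/∂N = −n_y/n_z = 0.121380356.
Intercept c from BH-11: 806 − 38145.33 − 728670.31 = −766009.64.
At (519908, 6003250): z = 38129.4 + 728676.6 − 766009.64 = 796.4 m.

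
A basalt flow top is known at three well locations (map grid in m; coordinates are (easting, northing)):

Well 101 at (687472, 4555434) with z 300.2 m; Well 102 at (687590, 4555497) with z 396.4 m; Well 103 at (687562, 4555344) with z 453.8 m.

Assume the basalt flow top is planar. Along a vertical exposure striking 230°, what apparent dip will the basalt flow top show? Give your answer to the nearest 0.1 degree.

Two edge vectors: Well 101→Well 102 = (118, 63, 96.2), Well 101→Well 103 = (90, -90, 153.6).
Normal n = (Well 101→Well 102) × (Well 101→Well 103) = (18334.8, -9466.8, -16290).
So ∂z/∂E = −n_x/n_z = 1.12552 and ∂z/∂N = −n_y/n_z = −0.58114.
Unit vector along 230° is (sin 230°, cos 230°) = (-0.7660, -0.6428).
Slope in that direction = a·(-0.7660) + b·(-0.6428) = −0.48865.
Apparent dip = arctan|0.48865| = 26.0° (true dip is 51.7°, so apparent ≤ true as expected).

26.0°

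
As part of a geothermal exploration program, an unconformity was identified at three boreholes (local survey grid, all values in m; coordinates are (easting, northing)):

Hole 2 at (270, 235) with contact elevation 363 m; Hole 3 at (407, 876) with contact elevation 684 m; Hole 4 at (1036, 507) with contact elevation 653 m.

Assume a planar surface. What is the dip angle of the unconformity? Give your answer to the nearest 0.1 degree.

26.7°

Two edge vectors: Hole 2→Hole 3 = (137, 641, 321), Hole 2→Hole 4 = (766, 272, 290).
Normal n = (Hole 2→Hole 3) × (Hole 2→Hole 4) = (98578, 206156, -453742).
So ∂z/∂E = −n_x/n_z = 0.21726 and ∂z/∂N = −n_y/n_z = 0.45435.
Gradient magnitude |∇z| = √(a² + b²) = √(0.04720 + 0.20643) = 0.50362.
True dip = arctan(0.50362) = 26.7°, dipping toward SSW (azimuth ≈ 206°).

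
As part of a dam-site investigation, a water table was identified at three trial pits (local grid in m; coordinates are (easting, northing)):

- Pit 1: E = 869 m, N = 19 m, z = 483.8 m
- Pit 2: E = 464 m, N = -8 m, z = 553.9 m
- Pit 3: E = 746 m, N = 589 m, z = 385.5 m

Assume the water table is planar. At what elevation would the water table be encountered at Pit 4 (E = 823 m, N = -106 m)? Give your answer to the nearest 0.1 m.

Let the plane be z = a·E + b·N + c.
Pit 2−Pit 1: −405a − 27b = 70.1;  Pit 3−Pit 1: −123a + 570b = −98.3.
Solving gives a = −0.15930, b = −0.20683.
Then c = 483.8 − a·869 − b·19 = 626.16.
At (823, -106): z = −131.1 + 21.9 + 626.16 = 517.0 m.

517.0 m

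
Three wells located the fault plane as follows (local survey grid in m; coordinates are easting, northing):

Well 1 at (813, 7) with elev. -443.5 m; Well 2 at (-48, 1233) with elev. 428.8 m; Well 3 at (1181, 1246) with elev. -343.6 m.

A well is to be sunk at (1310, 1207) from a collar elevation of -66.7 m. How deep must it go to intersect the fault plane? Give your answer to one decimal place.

Two edge vectors: Well 1→Well 2 = (-861, 1226, 872.3), Well 1→Well 3 = (368, 1239, 99.9).
Normal n = (Well 1→Well 2) × (Well 1→Well 3) = (-958302.3, 407020.3, -1517947).
So ∂z/∂easting = −n_x/n_z = −0.631315 and ∂z/∂northing = −n_y/n_z = 0.268139.
Intercept c from Well 1: -443.5 + 513.26 − 1.88 = 67.88.
At (1310, 1207): z_contact = −827.02 + 323.64 + 67.88 = -435.50 m.
Depth below ground = -66.7 − (-435.50) = 368.8 m.

368.8 m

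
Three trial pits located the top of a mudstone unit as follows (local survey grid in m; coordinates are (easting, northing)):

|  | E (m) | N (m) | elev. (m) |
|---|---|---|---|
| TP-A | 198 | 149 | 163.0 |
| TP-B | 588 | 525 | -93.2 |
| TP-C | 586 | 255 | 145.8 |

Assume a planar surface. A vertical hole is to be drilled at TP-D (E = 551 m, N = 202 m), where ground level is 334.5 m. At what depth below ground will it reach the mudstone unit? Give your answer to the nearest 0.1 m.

148.6 m

Let the plane be z = a·E + b·N + c.
TP-B−TP-A: 390a + 376b = −256.2;  TP-C−TP-A: 388a + 106b = −17.2.
Solving gives a = 0.19790, b = −0.88665.
Then c = 163 − a·198 − b·149 = 255.93.
At (551, 202): z_contact = 109.04 − 179.10 + 255.93 = 185.87 m.
Depth below ground = 334.5 − 185.87 = 148.6 m.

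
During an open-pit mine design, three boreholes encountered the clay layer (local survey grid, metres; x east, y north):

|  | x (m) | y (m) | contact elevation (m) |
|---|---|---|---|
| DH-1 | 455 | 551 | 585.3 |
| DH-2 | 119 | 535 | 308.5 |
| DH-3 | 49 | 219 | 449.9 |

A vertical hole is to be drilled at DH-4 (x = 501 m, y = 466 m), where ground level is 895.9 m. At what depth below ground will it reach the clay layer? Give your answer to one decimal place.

217.2 m

Two edge vectors: DH-1→DH-2 = (-336, -16, -276.8), DH-1→DH-3 = (-406, -332, -135.4).
Normal n = (DH-1→DH-2) × (DH-1→DH-3) = (-89731.2, 66886.4, 105056).
So ∂z/∂x = −n_x/n_z = 0.85413 and ∂z/∂y = −n_y/n_z = −0.63667.
Intercept c from DH-1: 585.3 − 388.63 + 350.81 = 547.48.
At (501, 466): z_contact = 427.92 − 296.69 + 547.48 = 678.71 m.
Depth below ground = 895.9 − 678.71 = 217.2 m.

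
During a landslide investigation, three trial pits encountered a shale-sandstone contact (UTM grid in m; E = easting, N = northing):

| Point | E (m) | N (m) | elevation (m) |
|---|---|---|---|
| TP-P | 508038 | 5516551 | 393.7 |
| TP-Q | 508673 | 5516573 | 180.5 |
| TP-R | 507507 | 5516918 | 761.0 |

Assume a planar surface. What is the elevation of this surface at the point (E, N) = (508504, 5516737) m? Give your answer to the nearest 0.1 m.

320.5 m

Let the plane be z = a·E + b·N + c.
TP-Q−TP-P: 635a + 22b = −213.2;  TP-R−TP-P: −531a + 367b = 367.3.
Solving gives a = −0.352739992, b = 0.490449766.
Then c = 393.7 − a·508038 − b·5516551 = −2525992.13.
At (508504, 5516737): z = −179369.7 + 2705682.4 − 2525992.13 = 320.5 m.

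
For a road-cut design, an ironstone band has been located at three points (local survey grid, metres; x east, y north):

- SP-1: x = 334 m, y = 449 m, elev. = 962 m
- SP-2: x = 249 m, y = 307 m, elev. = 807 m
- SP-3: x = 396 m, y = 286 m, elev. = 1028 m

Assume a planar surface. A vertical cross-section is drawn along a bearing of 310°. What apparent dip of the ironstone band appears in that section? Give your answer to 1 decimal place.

Two edge vectors: SP-1→SP-2 = (-85, -142, -155), SP-1→SP-3 = (62, -163, 66).
Normal n = (SP-1→SP-2) × (SP-1→SP-3) = (-34637, -4000, 22659).
So ∂z/∂x = −n_x/n_z = 1.52862 and ∂z/∂y = −n_y/n_z = 0.17653.
Unit vector along 310° is (sin 310°, cos 310°) = (-0.7660, 0.6428).
Slope in that direction = a·(-0.7660) + b·(0.6428) = −1.05752.
Apparent dip = arctan|1.05752| = 46.6° (true dip is 57.0°, so apparent ≤ true as expected).

46.6°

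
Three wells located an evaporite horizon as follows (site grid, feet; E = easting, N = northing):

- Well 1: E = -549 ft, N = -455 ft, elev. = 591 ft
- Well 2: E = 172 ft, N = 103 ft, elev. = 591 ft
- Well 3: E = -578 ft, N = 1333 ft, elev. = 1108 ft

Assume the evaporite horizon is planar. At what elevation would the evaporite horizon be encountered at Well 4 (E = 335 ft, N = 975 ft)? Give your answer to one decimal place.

Two edge vectors: Well 1→Well 2 = (721, 558, 0), Well 1→Well 3 = (-29, 1788, 517).
Normal n = (Well 1→Well 2) × (Well 1→Well 3) = (288486, -372757, 1305330).
So ∂z/∂E = −n_x/n_z = −0.221006 and ∂z/∂N = −n_y/n_z = 0.285565.
Intercept c from Well 1: 591 − 121.33 + 129.93 = 599.60.
At (335, 975): z = −74.0 + 278.4 + 599.60 = 804.0 ft.

804.0 ft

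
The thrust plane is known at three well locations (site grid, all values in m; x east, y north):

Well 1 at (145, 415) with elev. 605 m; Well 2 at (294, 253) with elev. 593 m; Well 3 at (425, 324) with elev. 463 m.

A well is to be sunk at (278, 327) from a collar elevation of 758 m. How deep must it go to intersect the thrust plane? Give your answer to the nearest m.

Let the plane be z = a·x + b·y + c.
Well 2−Well 1: 149a − 162b = −12;  Well 3−Well 1: 280a − 91b = −142.
Solving gives a = −0.68903, b = −0.55967.
Then c = 605 − a·145 − b·415 = 937.17.
At (278, 327): z_contact = −191.6 − 183.0 + 937.17 = 562.6 m.
Depth below ground = 758 − 562.6 = 195 m.

195 m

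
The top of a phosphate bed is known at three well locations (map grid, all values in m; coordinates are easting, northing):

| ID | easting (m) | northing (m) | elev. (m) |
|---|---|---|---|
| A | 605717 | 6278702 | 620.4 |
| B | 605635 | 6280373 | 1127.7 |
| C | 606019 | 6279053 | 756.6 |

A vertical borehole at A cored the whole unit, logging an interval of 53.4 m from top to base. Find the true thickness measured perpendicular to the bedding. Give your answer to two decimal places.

Two edge vectors: A→B = (-82, 1671, 507.3), A→C = (302, 351, 136.2).
Normal n = (A→B) × (A→C) = (49527.9, 164373, -533424).
So ∂z/∂easting = −n_x/n_z = 0.09285 and ∂z/∂northing = −n_y/n_z = 0.30815.
|∇z| = √(a²+b²) = 0.32183, so dip δ = arctan(0.32183) = 17.84°.
True thickness = vertical thickness × cos δ = 53.4 × cos 17.84° = 50.83 m.

50.83 m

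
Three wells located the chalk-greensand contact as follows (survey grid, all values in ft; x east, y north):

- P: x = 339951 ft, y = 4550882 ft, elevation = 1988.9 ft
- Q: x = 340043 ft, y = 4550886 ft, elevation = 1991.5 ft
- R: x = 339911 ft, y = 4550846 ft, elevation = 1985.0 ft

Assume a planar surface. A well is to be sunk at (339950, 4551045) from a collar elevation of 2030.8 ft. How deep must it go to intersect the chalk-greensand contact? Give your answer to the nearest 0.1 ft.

Let the plane be z = a·x + b·y + c.
Q−P: 92a + 4b = 2.6;  R−P: −40a − 36b = −3.9.
Solving gives a = 0.024746193, b = 0.080837563.
Then c = 1988.9 − a·339951 − b·4550882 = −374305.81.
At (339950, 4551045): z_contact = 8412.47 + 367895.39 − 374305.81 = 2002.05 ft.
Depth below ground = 2030.8 − 2002.05 = 28.7 ft.

28.7 ft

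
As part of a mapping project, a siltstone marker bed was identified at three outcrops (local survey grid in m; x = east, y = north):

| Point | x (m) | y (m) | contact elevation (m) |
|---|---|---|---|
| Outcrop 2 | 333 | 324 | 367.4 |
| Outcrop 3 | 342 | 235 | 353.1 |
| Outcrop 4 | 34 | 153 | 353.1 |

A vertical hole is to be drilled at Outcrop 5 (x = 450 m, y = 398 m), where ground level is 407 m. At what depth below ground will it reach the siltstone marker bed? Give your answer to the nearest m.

33 m

Two edge vectors: Outcrop 2→Outcrop 3 = (9, -89, -14.3), Outcrop 2→Outcrop 4 = (-299, -171, -14.3).
Normal n = (Outcrop 2→Outcrop 3) × (Outcrop 2→Outcrop 4) = (-1172.6, 4404.4, -28150).
So ∂z/∂x = −n_x/n_z = −0.04166 and ∂z/∂y = −n_y/n_z = 0.15646.
Intercept c from Outcrop 2: 367.4 + 13.87 − 50.69 = 330.58.
At (450, 398): z_contact = −18.7 + 62.3 + 330.58 = 374.1 m.
Depth below ground = 407 − 374.1 = 33 m.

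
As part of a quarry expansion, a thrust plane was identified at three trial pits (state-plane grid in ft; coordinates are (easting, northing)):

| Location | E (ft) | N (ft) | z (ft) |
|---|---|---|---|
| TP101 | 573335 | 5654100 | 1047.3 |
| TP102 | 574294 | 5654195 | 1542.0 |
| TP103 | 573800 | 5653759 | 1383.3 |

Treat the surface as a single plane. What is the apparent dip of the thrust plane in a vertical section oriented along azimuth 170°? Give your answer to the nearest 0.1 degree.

18.7°

Two edge vectors: TP101→TP102 = (959, 95, 494.7), TP101→TP103 = (465, -341, 336).
Normal n = (TP101→TP102) × (TP101→TP103) = (200612.7, -92188.5, -371194).
So ∂z/∂E = −n_x/n_z = 0.54045 and ∂z/∂N = −n_y/n_z = −0.24836.
Unit vector along 170° is (sin 170°, cos 170°) = (0.1736, -0.9848).
Slope in that direction = a·(0.1736) + b·(-0.9848) = 0.33843.
Apparent dip = arctan|0.33843| = 18.7° (true dip is 30.7°, so apparent ≤ true as expected).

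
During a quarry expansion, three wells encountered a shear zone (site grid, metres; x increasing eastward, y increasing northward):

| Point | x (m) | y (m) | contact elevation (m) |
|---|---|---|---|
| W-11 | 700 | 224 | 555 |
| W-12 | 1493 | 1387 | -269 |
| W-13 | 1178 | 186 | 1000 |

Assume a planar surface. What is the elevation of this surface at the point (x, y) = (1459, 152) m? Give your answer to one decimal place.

Let the plane be z = a·x + b·y + c.
W-12−W-11: 793a + 1163b = −824;  W-13−W-11: 478a − 38b = 445.
Solving gives a = 0.829664, b = −1.274225.
Then c = 555 − a·700 − b·224 = 259.66.
At (1459, 152): z = 1210.5 − 193.7 + 259.66 = 1276.5 m.

1276.5 m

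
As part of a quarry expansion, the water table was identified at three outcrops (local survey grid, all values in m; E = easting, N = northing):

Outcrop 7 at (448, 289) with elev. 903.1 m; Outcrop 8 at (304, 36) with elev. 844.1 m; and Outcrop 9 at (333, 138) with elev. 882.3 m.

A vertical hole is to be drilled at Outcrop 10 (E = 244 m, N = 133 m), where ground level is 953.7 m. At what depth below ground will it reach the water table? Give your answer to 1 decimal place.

Two edge vectors: Outcrop 7→Outcrop 8 = (-144, -253, -59), Outcrop 7→Outcrop 9 = (-115, -151, -20.8).
Normal n = (Outcrop 7→Outcrop 8) × (Outcrop 7→Outcrop 9) = (-3646.6, 3789.8, -7351).
So ∂z/∂E = −n_x/n_z = −0.49607 and ∂z/∂N = −n_y/n_z = 0.51555.
Intercept c from Outcrop 7: 903.1 + 222.24 − 148.99 = 976.35.
At (244, 133): z_contact = −121.04 + 68.57 + 976.35 = 923.87 m.
Depth below ground = 953.7 − 923.87 = 29.8 m.

29.8 m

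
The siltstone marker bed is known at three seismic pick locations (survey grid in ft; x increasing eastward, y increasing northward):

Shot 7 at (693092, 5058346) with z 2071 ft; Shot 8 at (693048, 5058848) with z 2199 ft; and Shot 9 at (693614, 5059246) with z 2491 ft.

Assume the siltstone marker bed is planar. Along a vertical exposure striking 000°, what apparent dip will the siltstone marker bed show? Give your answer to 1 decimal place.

Let the plane be z = a·x + b·y + c.
Shot 8−Shot 7: −44a + 502b = 128;  Shot 9−Shot 7: 522a + 900b = 420.
Solving gives a = 0.31706, b = 0.28277.
Unit vector along 000° is (sin 0°, cos 0°) = (0.0000, 1.0000).
Slope in that direction = a·(0.0000) + b·(1.0000) = 0.28277.
Apparent dip = arctan|0.28277| = 15.8° (true dip is 23.0°, so apparent ≤ true as expected).

15.8°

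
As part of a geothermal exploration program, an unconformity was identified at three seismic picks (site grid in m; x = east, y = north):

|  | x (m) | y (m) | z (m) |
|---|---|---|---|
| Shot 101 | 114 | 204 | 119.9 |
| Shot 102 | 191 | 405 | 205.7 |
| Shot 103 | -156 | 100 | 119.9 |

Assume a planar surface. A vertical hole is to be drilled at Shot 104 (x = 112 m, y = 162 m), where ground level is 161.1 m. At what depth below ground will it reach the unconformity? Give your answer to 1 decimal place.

61.8 m

Two edge vectors: Shot 101→Shot 102 = (77, 201, 85.8), Shot 101→Shot 103 = (-270, -104, 0).
Normal n = (Shot 101→Shot 102) × (Shot 101→Shot 103) = (8923.2, -23166, 46262).
So ∂z/∂x = −n_x/n_z = −0.19288 and ∂z/∂y = −n_y/n_z = 0.50076.
Intercept c from Shot 101: 119.9 + 21.99 − 102.15 = 39.73.
At (112, 162): z_contact = −21.60 + 81.12 + 39.73 = 99.25 m.
Depth below ground = 161.1 − 99.25 = 61.8 m.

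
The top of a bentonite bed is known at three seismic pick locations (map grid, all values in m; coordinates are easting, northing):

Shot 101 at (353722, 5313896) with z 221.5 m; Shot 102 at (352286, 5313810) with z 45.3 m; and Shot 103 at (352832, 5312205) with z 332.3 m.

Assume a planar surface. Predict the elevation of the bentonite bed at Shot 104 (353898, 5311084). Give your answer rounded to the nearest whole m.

Two edge vectors: Shot 101→Shot 102 = (-1436, -86, -176.2), Shot 101→Shot 103 = (-890, -1691, 110.8).
Normal n = (Shot 101→Shot 102) × (Shot 101→Shot 103) = (-307483, 315926.8, 2351736).
So ∂z/∂easting = −n_x/n_z = 0.13074724 and ∂z/∂northing = −n_y/n_z = −0.13433770.
Intercept c from Shot 101: 221.5 − 46248.18 + 713856.55 = 667829.88.
At (353898, 5311084): z = 46271.2 − 713478.8 + 667829.88 = 622.3 m.

622 m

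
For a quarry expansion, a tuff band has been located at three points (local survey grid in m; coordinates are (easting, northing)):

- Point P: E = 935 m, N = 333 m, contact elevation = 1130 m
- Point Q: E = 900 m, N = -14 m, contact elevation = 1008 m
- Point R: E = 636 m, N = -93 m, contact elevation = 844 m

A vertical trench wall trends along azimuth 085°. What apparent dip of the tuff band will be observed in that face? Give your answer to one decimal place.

Let the plane be z = a·E + b·N + c.
Point Q−Point P: −35a − 347b = −122;  Point R−Point P: −299a − 426b = −286.
Solving gives a = 0.53206, b = 0.29792.
Unit vector along 085° is (sin 85°, cos 85°) = (0.9962, 0.0872).
Slope in that direction = a·(0.9962) + b·(0.0872) = 0.55600.
Apparent dip = arctan|0.55600| = 29.1° (true dip is 31.4°, so apparent ≤ true as expected).

29.1°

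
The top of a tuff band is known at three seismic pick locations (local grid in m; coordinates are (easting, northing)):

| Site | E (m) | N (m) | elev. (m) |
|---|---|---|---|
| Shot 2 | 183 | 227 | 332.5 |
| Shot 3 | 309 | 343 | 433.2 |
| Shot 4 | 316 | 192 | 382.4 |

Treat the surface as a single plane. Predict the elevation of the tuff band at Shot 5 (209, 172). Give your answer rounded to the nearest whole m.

Let the plane be z = a·E + b·N + c.
Shot 3−Shot 2: 126a + 116b = 100.7;  Shot 4−Shot 2: 133a − 35b = 49.9.
Solving gives a = 0.46945, b = 0.35819.
Then c = 332.5 − a·183 − b·227 = 165.28.
At (209, 172): z = 98.1 + 61.6 + 165.28 = 325.0 m.

325 m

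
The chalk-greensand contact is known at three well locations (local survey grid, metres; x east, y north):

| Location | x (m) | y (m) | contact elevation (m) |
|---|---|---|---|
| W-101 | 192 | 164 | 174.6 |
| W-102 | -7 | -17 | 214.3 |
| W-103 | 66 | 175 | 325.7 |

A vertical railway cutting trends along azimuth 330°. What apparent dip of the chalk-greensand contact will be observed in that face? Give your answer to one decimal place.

54.9°

Let the plane be z = a·x + b·y + c.
W-102−W-101: −199a − 181b = 39.7;  W-103−W-101: −126a + 11b = 151.1.
Solving gives a = −1.11165, b = 1.00287.
Unit vector along 330° is (sin 330°, cos 330°) = (-0.5000, 0.8660).
Slope in that direction = a·(-0.5000) + b·(0.8660) = 1.42434.
Apparent dip = arctan|1.42434| = 54.9° (true dip is 56.3°, so apparent ≤ true as expected).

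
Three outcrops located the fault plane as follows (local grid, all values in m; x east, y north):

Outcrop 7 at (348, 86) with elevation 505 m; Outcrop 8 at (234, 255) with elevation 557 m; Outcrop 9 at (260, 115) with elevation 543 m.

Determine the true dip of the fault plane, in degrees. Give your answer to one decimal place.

23.0°

Let the plane be z = a·x + b·y + c.
Outcrop 8−Outcrop 7: −114a + 169b = 52;  Outcrop 9−Outcrop 7: −88a + 29b = 38.
Solving gives a = −0.42487, b = 0.02110.
Gradient magnitude |∇z| = √(a² + b²) = √(0.18051 + 0.00045) = 0.42539.
True dip = arctan(0.42539) = 23.0°, dipping toward E (azimuth ≈ 093°).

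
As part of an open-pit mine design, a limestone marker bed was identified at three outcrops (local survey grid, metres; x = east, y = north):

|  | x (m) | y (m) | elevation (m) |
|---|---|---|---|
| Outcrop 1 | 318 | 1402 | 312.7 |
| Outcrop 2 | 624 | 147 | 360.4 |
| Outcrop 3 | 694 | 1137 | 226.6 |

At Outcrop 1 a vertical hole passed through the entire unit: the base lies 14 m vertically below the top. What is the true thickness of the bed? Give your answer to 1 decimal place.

Let the plane be z = a·x + b·y + c.
Outcrop 2−Outcrop 1: 306a − 1255b = 47.7;  Outcrop 3−Outcrop 1: 376a − 265b = −86.1.
Solving gives a = −0.30885, b = −0.11331.
|∇z| = √(a²+b²) = 0.32898, so dip δ = arctan(0.32898) = 18.21°.
True thickness = vertical thickness × cos δ = 14 × cos 18.21° = 13.3 m.

13.3 m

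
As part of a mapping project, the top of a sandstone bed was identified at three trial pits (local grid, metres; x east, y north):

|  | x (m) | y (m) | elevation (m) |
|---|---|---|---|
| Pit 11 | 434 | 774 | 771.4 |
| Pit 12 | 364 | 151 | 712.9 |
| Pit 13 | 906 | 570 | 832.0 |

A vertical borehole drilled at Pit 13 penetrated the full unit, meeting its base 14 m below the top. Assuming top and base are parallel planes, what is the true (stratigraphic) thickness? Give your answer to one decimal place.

13.8 m

Two edge vectors: Pit 11→Pit 12 = (-70, -623, -58.5), Pit 11→Pit 13 = (472, -204, 60.6).
Normal n = (Pit 11→Pit 12) × (Pit 11→Pit 13) = (-49687.8, -23370, 308336).
So ∂z/∂x = −n_x/n_z = 0.16115 and ∂z/∂y = −n_y/n_z = 0.07579.
|∇z| = √(a²+b²) = 0.17808, so dip δ = arctan(0.17808) = 10.10°.
True thickness = vertical thickness × cos δ = 14 × cos 10.10° = 13.8 m.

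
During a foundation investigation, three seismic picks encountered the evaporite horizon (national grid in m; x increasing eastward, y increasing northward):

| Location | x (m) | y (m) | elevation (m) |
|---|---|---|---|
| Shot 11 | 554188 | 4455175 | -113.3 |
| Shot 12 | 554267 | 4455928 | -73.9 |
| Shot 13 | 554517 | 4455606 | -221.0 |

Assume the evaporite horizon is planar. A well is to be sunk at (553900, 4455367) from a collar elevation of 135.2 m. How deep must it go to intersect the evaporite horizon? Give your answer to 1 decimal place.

97.0 m

Two edge vectors: Shot 11→Shot 12 = (79, 753, 39.4), Shot 11→Shot 13 = (329, 431, -107.7).
Normal n = (Shot 11→Shot 12) × (Shot 11→Shot 13) = (-98079.5, 21470.9, -213688).
So ∂z/∂x = −n_x/n_z = −0.458984594 and ∂z/∂y = −n_y/n_z = 0.100477799.
Intercept c from Shot 11: -113.3 + 254363.75 − 447646.18 = −193395.73.
At (553900, 4455367): z_contact = −254231.57 + 447665.47 − 193395.73 = 38.18 m.
Depth below ground = 135.2 − 38.18 = 97.0 m.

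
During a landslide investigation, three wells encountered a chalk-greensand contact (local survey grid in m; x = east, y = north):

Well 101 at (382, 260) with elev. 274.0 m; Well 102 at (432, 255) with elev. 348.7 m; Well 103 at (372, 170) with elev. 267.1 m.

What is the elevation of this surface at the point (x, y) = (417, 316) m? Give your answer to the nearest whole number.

Let the plane be z = a·x + b·y + c.
Well 102−Well 101: 50a − 5b = 74.7;  Well 103−Well 101: −10a − 90b = −6.9.
Solving gives a = 1.48516, b = −0.08835.
Then c = 274 − a·382 − b·260 = −270.36.
At (417, 316): z = 619.3 − 27.9 − 270.36 = 321.0 m.

321 m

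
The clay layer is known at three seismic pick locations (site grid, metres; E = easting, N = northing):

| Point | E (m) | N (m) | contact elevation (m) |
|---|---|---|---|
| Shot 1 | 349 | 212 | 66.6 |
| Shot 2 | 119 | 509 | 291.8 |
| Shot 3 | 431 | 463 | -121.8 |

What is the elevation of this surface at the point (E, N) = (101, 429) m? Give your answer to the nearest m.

Two edge vectors: Shot 1→Shot 2 = (-230, 297, 225.2), Shot 1→Shot 3 = (82, 251, -188.4).
Normal n = (Shot 1→Shot 2) × (Shot 1→Shot 3) = (-112480, -24865.6, -82084).
So ∂z/∂E = −n_x/n_z = −1.37030 and ∂z/∂N = −n_y/n_z = −0.30293.
Intercept c from Shot 1: 66.6 + 478.24 + 64.22 = 609.06.
At (101, 429): z = −138.4 − 130.0 + 609.06 = 340.7 m.

341 m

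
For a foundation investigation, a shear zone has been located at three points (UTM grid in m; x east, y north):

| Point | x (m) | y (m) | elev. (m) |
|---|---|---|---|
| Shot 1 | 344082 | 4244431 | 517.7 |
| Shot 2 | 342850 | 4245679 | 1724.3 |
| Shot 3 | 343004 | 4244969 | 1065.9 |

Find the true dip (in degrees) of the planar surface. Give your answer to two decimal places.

42.54°

Two edge vectors: Shot 1→Shot 2 = (-1232, 1248, 1206.6), Shot 1→Shot 3 = (-1078, 538, 548.2).
Normal n = (Shot 1→Shot 2) × (Shot 1→Shot 3) = (35002.8, -625332.4, 682528).
So ∂z/∂x = −n_x/n_z = −0.05128 and ∂z/∂y = −n_y/n_z = 0.91620.
Gradient magnitude |∇z| = √(a² + b²) = √(0.00263 + 0.83942) = 0.91763.
True dip = arctan(0.91763) = 42.54°, dipping toward S (azimuth ≈ 177°).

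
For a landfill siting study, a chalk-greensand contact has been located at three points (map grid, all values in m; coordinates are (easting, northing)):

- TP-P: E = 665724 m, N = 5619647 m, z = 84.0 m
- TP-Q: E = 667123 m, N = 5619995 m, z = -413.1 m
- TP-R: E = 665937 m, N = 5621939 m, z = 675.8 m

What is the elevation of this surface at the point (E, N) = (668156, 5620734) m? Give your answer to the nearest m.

Two edge vectors: TP-P→TP-Q = (1399, 348, -497.1), TP-P→TP-R = (213, 2292, 591.8).
Normal n = (TP-P→TP-Q) × (TP-P→TP-R) = (1345299.6, -933810.5, 3132384).
So ∂z/∂E = −n_x/n_z = −0.42948106 and ∂z/∂N = −n_y/n_z = 0.29811495.
Intercept c from TP-P: 84 + 285915.85 − 1675300.79 = −1389300.94.
At (668156, 5620734): z = −286960.3 + 1675624.8 − 1389300.94 = -636.4 m.

-636 m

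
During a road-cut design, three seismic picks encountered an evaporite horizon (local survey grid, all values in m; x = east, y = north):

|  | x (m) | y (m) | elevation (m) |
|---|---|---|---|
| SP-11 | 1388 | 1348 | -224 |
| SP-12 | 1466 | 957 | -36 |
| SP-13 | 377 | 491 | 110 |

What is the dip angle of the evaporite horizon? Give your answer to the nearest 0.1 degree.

25.3°

Two edge vectors: SP-11→SP-12 = (78, -391, 188), SP-11→SP-13 = (-1011, -857, 334).
Normal n = (SP-11→SP-12) × (SP-11→SP-13) = (30522, -216120, -462147).
So ∂z/∂x = −n_x/n_z = 0.06604 and ∂z/∂y = −n_y/n_z = −0.46764.
Gradient magnitude |∇z| = √(a² + b²) = √(0.00436 + 0.21869) = 0.47228.
True dip = arctan(0.47228) = 25.3°, dipping toward N (azimuth ≈ 352°).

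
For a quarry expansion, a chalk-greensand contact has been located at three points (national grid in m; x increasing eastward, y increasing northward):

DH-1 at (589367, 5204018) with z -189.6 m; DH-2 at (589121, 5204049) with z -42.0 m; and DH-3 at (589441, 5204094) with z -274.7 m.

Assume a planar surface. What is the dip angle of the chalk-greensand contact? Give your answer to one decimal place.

Let the plane be z = a·x + b·y + c.
DH-2−DH-1: −246a + 31b = 147.6;  DH-3−DH-1: 74a + 76b = −85.1.
Solving gives a = −0.66011, b = −0.47700.
Gradient magnitude |∇z| = √(a² + b²) = √(0.43574 + 0.22753) = 0.81442.
True dip = arctan(0.81442) = 39.2°, dipping toward NE (azimuth ≈ 054°).

39.2°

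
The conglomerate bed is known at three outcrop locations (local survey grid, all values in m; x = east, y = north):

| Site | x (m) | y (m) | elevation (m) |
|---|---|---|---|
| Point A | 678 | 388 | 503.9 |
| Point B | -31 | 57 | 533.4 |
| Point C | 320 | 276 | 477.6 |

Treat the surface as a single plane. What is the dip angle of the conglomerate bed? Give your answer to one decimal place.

38.9°

Let the plane be z = a·x + b·y + c.
Point B−Point A: −709a − 331b = 29.5;  Point C−Point A: −358a − 112b = −26.3.
Solving gives a = 0.30722, b = −0.74719.
Gradient magnitude |∇z| = √(a² + b²) = √(0.09439 + 0.55829) = 0.80789.
True dip = arctan(0.80789) = 38.9°, dipping toward NNW (azimuth ≈ 338°).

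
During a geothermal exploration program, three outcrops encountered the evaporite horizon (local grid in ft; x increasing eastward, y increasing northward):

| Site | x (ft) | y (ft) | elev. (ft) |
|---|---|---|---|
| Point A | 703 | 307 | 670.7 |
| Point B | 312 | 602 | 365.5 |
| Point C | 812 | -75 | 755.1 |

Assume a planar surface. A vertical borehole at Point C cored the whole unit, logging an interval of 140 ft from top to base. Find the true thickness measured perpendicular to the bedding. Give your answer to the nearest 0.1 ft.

Let the plane be z = a·x + b·y + c.
Point B−Point A: −391a + 295b = −305.2;  Point C−Point A: 109a − 382b = 84.4.
Solving gives a = 0.78228, b = 0.00227.
|∇z| = √(a²+b²) = 0.78228, so dip δ = arctan(0.78228) = 38.04°.
True thickness = vertical thickness × cos δ = 140 × cos 38.04° = 110.3 ft.

110.3 ft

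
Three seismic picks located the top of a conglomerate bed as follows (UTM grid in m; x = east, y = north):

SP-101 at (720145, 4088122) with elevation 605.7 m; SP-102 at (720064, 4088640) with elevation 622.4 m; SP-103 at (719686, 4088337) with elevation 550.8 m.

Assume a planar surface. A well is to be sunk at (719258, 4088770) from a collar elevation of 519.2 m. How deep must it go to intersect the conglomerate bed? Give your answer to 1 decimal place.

6.8 m

Let the plane be z = a·x + b·y + c.
SP-102−SP-101: −81a + 518b = 16.7;  SP-103−SP-101: −459a + 215b = −54.9.
Solving gives a = 0.145355734, b = 0.054968754.
Then c = 605.7 − a·720145 − b·4088122 = −328790.48.
At (719258, 4088770): z_contact = 104548.27 + 224754.59 − 328790.48 = 512.39 m.
Depth below ground = 519.2 − 512.39 = 6.8 m.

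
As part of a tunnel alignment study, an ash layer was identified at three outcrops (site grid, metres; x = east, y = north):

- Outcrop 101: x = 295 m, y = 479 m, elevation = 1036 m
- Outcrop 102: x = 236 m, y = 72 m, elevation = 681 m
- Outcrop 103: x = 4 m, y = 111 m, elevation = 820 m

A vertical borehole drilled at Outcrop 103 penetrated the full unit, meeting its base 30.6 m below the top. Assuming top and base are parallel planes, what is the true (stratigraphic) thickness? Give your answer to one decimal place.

Two edge vectors: Outcrop 101→Outcrop 102 = (-59, -407, -355), Outcrop 101→Outcrop 103 = (-291, -368, -216).
Normal n = (Outcrop 101→Outcrop 102) × (Outcrop 101→Outcrop 103) = (-42728, 90561, -96725).
So ∂z/∂x = −n_x/n_z = −0.44175 and ∂z/∂y = −n_y/n_z = 0.93627.
|∇z| = √(a²+b²) = 1.03525, so dip δ = arctan(1.03525) = 45.99°.
True thickness = vertical thickness × cos δ = 30.6 × cos 45.99° = 21.3 m.

21.3 m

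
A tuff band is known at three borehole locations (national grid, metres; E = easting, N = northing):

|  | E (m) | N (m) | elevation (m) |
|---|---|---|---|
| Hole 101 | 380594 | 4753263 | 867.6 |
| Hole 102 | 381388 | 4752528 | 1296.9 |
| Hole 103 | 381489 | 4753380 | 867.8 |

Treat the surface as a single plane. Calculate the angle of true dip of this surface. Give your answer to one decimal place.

27.3°

Let the plane be z = a·E + b·N + c.
Hole 102−Hole 101: 794a − 735b = 429.3;  Hole 103−Hole 101: 895a + 117b = 0.2.
Solving gives a = 0.06710, b = −0.51159.
Gradient magnitude |∇z| = √(a² + b²) = √(0.00450 + 0.26173) = 0.51597.
True dip = arctan(0.51597) = 27.3°, dipping toward N (azimuth ≈ 353°).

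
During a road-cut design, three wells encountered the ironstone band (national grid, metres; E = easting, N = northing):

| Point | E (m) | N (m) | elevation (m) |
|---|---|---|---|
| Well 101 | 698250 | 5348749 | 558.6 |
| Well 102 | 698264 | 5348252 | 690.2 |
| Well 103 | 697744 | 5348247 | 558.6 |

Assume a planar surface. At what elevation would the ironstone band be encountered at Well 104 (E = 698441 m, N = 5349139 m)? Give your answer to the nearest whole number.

507 m

Two edge vectors: Well 101→Well 102 = (14, -497, 131.6), Well 101→Well 103 = (-506, -502, 0).
Normal n = (Well 101→Well 102) × (Well 101→Well 103) = (66063.2, -66589.6, -258510).
So ∂z/∂E = −n_x/n_z = 0.25555375 and ∂z/∂N = −n_y/n_z = −0.25759004.
Intercept c from Well 101: 558.6 − 178440.41 + 1377784.44 = 1199902.64.
At (698441, 5349139): z = 178489.2 − 1377884.9 + 1199902.64 = 507.0 m.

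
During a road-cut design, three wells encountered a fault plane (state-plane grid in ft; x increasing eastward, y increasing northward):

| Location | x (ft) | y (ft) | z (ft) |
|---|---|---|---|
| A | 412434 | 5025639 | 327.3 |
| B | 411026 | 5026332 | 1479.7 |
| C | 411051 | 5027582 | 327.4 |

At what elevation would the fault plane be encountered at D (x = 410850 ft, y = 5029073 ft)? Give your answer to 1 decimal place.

Let the plane be z = a·x + b·y + c.
B−A: −1408a + 693b = 1152.4;  C−A: −1383a + 1943b = 0.1.
Solving gives a = −1.259783045, b = −0.896644339.
Then c = 327.3 − a·412434 − b·5025639 = 5026115.42.
At (410850, 5029073): z = −517581.9 − 4509289.8 + 5026115.42 = -756.3 ft.

-756.3 ft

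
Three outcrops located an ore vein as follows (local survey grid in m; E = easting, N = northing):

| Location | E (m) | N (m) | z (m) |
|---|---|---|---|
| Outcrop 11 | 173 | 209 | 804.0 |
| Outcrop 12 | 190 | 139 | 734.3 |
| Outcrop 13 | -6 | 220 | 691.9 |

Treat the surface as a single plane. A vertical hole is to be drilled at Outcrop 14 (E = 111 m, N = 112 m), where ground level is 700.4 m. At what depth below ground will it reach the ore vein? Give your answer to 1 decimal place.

Two edge vectors: Outcrop 11→Outcrop 12 = (17, -70, -69.7), Outcrop 11→Outcrop 13 = (-179, 11, -112.1).
Normal n = (Outcrop 11→Outcrop 12) × (Outcrop 11→Outcrop 13) = (8613.7, 14382, -12343).
So ∂z/∂E = −n_x/n_z = 0.69786 and ∂z/∂N = −n_y/n_z = 1.16519.
Intercept c from Outcrop 11: 804 − 120.73 − 243.53 = 439.74.
At (111, 112): z_contact = 77.46 + 130.50 + 439.74 = 647.71 m.
Depth below ground = 700.4 − 647.71 = 52.7 m.

52.7 m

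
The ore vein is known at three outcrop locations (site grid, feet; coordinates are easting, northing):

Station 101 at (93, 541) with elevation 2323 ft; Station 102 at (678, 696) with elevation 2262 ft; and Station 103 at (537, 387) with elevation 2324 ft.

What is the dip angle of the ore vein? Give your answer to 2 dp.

Let the plane be z = a·easting + b·northing + c.
Station 102−Station 101: 585a + 155b = −61;  Station 103−Station 101: 444a − 154b = 1.
Solving gives a = −0.05814, b = −0.17412.
Gradient magnitude |∇z| = √(a² + b²) = √(0.00338 + 0.03032) = 0.18357.
True dip = arctan(0.18357) = 10.40°, dipping toward NNE (azimuth ≈ 018°).

10.40°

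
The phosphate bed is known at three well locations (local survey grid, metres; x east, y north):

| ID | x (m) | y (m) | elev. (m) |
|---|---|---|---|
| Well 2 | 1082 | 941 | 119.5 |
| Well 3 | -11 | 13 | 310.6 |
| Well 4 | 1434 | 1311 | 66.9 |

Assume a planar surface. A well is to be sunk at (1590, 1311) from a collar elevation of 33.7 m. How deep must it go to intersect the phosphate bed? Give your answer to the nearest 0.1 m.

10.7 m

Let the plane be z = a·x + b·y + c.
Well 3−Well 2: −1093a − 928b = 191.1;  Well 4−Well 2: 352a + 370b = −52.6.
Solving gives a = −0.281583, b = 0.125722.
Then c = 119.5 − a·1082 − b·941 = 305.87.
At (1590, 1311): z_contact = −447.72 + 164.82 + 305.87 = 22.97 m.
Depth below ground = 33.7 − 22.97 = 10.7 m.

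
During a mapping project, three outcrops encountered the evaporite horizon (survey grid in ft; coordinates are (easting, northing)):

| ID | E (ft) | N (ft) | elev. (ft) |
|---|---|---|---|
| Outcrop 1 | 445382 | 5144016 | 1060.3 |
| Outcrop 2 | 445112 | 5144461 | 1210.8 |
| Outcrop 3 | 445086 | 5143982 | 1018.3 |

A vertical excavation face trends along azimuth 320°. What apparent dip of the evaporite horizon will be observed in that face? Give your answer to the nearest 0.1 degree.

Let the plane be z = a·E + b·N + c.
Outcrop 2−Outcrop 1: −270a + 445b = 150.5;  Outcrop 3−Outcrop 1: −296a − 34b = −42.
Solving gives a = 0.09633, b = 0.39665.
Unit vector along 320° is (sin 320°, cos 320°) = (-0.6428, 0.7660).
Slope in that direction = a·(-0.6428) + b·(0.7660) = 0.24193.
Apparent dip = arctan|0.24193| = 13.6° (true dip is 22.2°, so apparent ≤ true as expected).

13.6°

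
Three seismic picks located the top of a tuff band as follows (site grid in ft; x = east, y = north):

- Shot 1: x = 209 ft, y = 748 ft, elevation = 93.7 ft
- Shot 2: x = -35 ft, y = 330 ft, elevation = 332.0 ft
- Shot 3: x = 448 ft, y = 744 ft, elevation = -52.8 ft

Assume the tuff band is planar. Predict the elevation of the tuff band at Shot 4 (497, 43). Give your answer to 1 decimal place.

64.4 ft

Two edge vectors: Shot 1→Shot 2 = (-244, -418, 238.3), Shot 1→Shot 3 = (239, -4, -146.5).
Normal n = (Shot 1→Shot 2) × (Shot 1→Shot 3) = (62190.2, 21207.7, 100878).
So ∂z/∂x = −n_x/n_z = −0.61649 and ∂z/∂y = −n_y/n_z = −0.21023.
Intercept c from Shot 1: 93.7 + 128.85 + 157.25 = 379.80.
At (497, 43): z = −306.4 − 9.0 + 379.80 = 64.4 ft.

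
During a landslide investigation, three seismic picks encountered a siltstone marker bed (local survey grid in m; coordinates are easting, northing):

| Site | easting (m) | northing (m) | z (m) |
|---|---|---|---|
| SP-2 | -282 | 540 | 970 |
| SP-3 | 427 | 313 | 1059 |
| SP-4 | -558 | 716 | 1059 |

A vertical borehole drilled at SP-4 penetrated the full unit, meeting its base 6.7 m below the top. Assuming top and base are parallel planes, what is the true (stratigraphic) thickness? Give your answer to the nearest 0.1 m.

Two edge vectors: SP-2→SP-3 = (709, -227, 89), SP-2→SP-4 = (-276, 176, 89).
Normal n = (SP-2→SP-3) × (SP-2→SP-4) = (-35867, -87665, 62132).
So ∂z/∂easting = −n_x/n_z = 0.57727 and ∂z/∂northing = −n_y/n_z = 1.41095.
|∇z| = √(a²+b²) = 1.52447, so dip δ = arctan(1.52447) = 56.74°.
True thickness = vertical thickness × cos δ = 6.7 × cos 56.74° = 3.7 m.

3.7 m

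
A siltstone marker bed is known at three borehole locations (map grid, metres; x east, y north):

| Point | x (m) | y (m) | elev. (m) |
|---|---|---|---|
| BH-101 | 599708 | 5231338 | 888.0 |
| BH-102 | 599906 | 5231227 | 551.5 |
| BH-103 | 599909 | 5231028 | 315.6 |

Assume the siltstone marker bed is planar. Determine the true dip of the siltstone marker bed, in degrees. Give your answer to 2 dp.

57.47°

Let the plane be z = a·x + b·y + c.
BH-102−BH-101: 198a − 111b = −336.5;  BH-103−BH-101: 201a − 310b = −572.4.
Solving gives a = −1.04376, b = 1.16969.
Gradient magnitude |∇z| = √(a² + b²) = √(1.08943 + 1.36818) = 1.56768.
True dip = arctan(1.56768) = 57.47°, dipping toward SE (azimuth ≈ 138°).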